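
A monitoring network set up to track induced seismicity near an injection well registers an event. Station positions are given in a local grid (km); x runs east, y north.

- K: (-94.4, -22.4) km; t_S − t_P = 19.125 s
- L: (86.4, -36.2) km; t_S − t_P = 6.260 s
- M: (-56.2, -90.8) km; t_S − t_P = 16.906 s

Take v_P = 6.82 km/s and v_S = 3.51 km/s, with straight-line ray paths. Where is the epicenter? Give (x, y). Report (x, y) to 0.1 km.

Distance from S−P lag: d = Δt · v_P v_S / (v_P − v_S) = Δt · (6.82·3.51)/(6.82−3.51) ≈ 7.2321·Δt.
So d_K = 138.31, d_L = 45.27, d_M = 122.27 km.
Circle about each station: (x + 94.4)² + (y + 22.4)² = 138.31²; (x − 86.4)² + (y + 36.2)² = 45.27²; (x + 56.2)² + (y + 90.8)² = 122.27².
Subtracting pairs of circle equations eliminates x²+y² and gives linear equations (the radical axes):
361.6 x − 27.6 y = 16442.56
76.4 x − 136.8 y = 6169.66
Solving the 2×2 system: x ≈ 43.9, y ≈ -20.6 km.

43.9 km east, -20.6 km north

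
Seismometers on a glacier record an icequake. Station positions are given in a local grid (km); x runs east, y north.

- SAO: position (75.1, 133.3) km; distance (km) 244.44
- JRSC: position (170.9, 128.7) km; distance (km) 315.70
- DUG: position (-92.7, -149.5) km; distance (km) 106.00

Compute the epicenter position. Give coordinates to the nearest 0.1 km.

-93.7 km east, -43.5 km north

Circle about each station: (x − 75.1)² + (y − 133.3)² = 244.44²; (x − 170.9)² + (y − 128.7)² = 315.70²; (x + 92.7)² + (y + 149.5)² = 106.00².
Subtracting pairs of circle equations eliminates x²+y² and gives linear equations (the radical axes):
191.6 x − 9.2 y = -17553.98
-335.6 x − 565.6 y = 56049.55
Solving the 2×2 system: x ≈ -93.7, y ≈ -43.5 km.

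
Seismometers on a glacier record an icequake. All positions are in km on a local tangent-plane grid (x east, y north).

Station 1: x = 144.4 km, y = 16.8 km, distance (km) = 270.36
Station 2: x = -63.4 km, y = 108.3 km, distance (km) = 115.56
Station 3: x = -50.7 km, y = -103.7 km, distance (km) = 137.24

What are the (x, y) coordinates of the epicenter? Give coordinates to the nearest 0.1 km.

Circle about each station: (x − 144.4)² + (y − 16.8)² = 270.36²; (x + 63.4)² + (y − 108.3)² = 115.56²; (x + 50.7)² + (y + 103.7)² = 137.24².
Subtracting the Station 1 equation from the Station 2 and Station 3 equations removes the quadratic terms:
-415.6 x + 183.0 y = 54355.27
-390.2 x − 241.0 y = 46450.29
Solving the 2×2 system: x ≈ -125.9, y ≈ 11.1 km.
Check against Station 1 (with the unrounded x, y): √((x − 144.4)²+(y − 16.8)²) = 270.36 ≈ 270.36 km. ✓

x ≈ -125.9 km, y ≈ 11.1 km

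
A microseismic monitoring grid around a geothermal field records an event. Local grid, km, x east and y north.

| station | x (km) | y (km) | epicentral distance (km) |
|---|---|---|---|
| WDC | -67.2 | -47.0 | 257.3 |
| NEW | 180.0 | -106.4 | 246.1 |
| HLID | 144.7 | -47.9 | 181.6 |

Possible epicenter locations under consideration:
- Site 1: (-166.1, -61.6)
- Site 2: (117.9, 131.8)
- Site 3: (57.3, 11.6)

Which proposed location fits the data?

Site 2

For each candidate, compare |candidate − station| to the reported distance:
Site 1: residuals WDC 157.3, NEW 102.9, HLID 129.5 → max 157.3 km
Site 2: residuals WDC 0.1, NEW 0.1, HLID 0.1 → max 0.1 km
Site 3: residuals WDC 119.7, NEW 75.9, HLID 75.9 → max 119.7 km
Only Site 2 has all residuals ≈ 0.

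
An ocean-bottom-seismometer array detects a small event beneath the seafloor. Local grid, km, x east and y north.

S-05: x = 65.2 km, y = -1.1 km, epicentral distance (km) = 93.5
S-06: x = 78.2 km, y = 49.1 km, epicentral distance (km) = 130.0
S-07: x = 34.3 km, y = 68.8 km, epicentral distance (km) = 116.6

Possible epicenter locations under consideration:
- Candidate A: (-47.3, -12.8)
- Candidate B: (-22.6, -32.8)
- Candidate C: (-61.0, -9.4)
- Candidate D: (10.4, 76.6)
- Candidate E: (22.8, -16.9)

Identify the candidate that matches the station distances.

For each candidate, compare |candidate − station| to the reported distance:
Candidate A: residuals S-05 19.6, S-06 9.9, S-07 1.2 → max 19.6 km
Candidate B: residuals S-05 0.2, S-06 0.1, S-07 0.2 → max 0.2 km
Candidate C: residuals S-05 33.0, S-06 21.0, S-07 6.7 → max 33.0 km
Candidate D: residuals S-05 1.6, S-06 56.8, S-07 91.5 → max 91.5 km
Candidate E: residuals S-05 48.3, S-06 43.8, S-07 30.1 → max 48.3 km
Only Candidate B has all residuals ≈ 0.

Candidate B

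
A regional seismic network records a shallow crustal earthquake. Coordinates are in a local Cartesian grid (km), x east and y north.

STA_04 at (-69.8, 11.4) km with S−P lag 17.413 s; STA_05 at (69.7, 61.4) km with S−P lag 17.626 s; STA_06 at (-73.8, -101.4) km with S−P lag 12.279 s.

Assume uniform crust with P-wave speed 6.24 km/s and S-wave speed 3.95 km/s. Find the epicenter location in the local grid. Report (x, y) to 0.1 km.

Distance from S−P lag: d = Δt · v_P v_S / (v_P − v_S) = Δt · (6.24·3.95)/(6.24−3.95) ≈ 10.7633·Δt.
So d_STA_04 = 187.42, d_STA_05 = 189.71, d_STA_06 = 132.16 km.
Circle about each station: (x + 69.8)² + (y − 11.4)² = 187.42²; (x − 69.7)² + (y − 61.4)² = 189.71²; (x + 73.8)² + (y + 101.4)² = 132.16².
Subtracting the STA_04 equation from the STA_05 and STA_06 equations removes the quadratic terms:
279.0 x + 100.0 y = 2762.42
-8.0 x − 225.6 y = 28386.39
Solving the 2×2 system: x ≈ 55.7, y ≈ -127.8 km.
Check against STA_04 (with the unrounded x, y): √((x + 69.8)²+(y − 11.4)²) = 187.43 ≈ 187.42 km. ✓

x ≈ 55.7 km, y ≈ -127.8 km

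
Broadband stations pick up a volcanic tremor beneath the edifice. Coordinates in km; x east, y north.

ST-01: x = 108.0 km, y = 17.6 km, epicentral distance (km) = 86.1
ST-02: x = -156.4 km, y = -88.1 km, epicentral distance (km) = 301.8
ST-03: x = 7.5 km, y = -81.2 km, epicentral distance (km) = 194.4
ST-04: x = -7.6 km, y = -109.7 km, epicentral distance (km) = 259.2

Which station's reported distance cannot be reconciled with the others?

ST-04

Solve using three stations at a time. Using ST-01, ST-02, ST-03 (subtract circle equations pairwise → linear system) gives (x, y) ≈ (80.4, 98.9).
Distances from that point to each station vs reported:
  ST-01: calculated 85.9 vs reported 86.1 → residual 0.2 km
  ST-02: calculated 301.7 vs reported 301.8 → residual 0.1 km
  ST-03: calculated 194.3 vs reported 194.4 → residual 0.1 km
  ST-04: calculated 226.4 vs reported 259.2 → residual 32.8 km
ST-01, ST-02, ST-03 are mutually consistent (residuals ≈ 0); ST-04 is off by 32.8 km.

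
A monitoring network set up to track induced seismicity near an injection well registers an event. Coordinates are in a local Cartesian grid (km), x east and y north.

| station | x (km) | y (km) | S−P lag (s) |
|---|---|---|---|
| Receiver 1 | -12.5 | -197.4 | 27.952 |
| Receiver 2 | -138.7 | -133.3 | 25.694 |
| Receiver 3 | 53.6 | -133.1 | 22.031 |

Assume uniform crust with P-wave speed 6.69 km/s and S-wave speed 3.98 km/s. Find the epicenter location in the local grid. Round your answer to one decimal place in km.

x ≈ 1.1 km, y ≈ 76.9 km

Distance from S−P lag: d = Δt · v_P v_S / (v_P − v_S) = Δt · (6.69·3.98)/(6.69−3.98) ≈ 9.8252·Δt.
So d_Receiver 1 = 274.63, d_Receiver 2 = 252.45, d_Receiver 3 = 216.46 km.
Circle about each station: (x + 12.5)² + (y + 197.4)² = 274.63²; (x + 138.7)² + (y + 133.3)² = 252.45²; (x − 53.6)² + (y + 133.1)² = 216.46².
Subtracting the Receiver 1 equation from the Receiver 2 and Receiver 3 equations removes the quadratic terms:
-252.4 x + 128.2 y = 9574.20
132.2 x + 128.6 y = 10032.27
Solving the 2×2 system: x ≈ 1.1, y ≈ 76.9 km.
Check against Receiver 1 (with the unrounded x, y): √((x + 12.5)²+(y + 197.4)²) = 274.61 ≈ 274.63 km. ✓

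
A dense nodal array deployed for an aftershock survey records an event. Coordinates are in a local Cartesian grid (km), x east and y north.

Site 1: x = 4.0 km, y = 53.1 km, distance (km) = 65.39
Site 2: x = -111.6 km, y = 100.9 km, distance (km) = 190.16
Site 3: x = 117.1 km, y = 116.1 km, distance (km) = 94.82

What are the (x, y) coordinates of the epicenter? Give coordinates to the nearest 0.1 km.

Circle about each station: (x − 4.0)² + (y − 53.1)² = 65.39²; (x + 111.6)² + (y − 100.9)² = 190.16²; (x − 117.1)² + (y − 116.1)² = 94.82².
Subtracting pairs of circle equations eliminates x²+y² and gives linear equations (the radical axes):
-231.2 x + 95.6 y = -12085.21
226.2 x + 126.0 y = 19641.03
Solving the 2×2 system: x ≈ 67.0, y ≈ 35.6 km.
Check against Site 1 (with the unrounded x, y): √((x − 4.0)²+(y − 53.1)²) = 65.38 ≈ 65.39 km. ✓

x ≈ 67.0 km, y ≈ 35.6 km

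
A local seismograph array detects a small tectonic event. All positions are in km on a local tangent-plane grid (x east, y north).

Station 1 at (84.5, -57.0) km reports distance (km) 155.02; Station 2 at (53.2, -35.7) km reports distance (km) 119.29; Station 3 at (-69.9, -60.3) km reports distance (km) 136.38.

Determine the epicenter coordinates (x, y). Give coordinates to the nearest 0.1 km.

x ≈ -12.9 km, y ≈ 63.6 km

Circle about each station: (x − 84.5)² + (y + 57.0)² = 155.02²; (x − 53.2)² + (y + 35.7)² = 119.29²; (x + 69.9)² + (y + 60.3)² = 136.38².
Subtracting the Station 1 equation from the Station 2 and Station 3 equations removes the quadratic terms:
-62.6 x + 42.6 y = 3516.58
-308.8 x − 6.6 y = 3564.55
Solving the 2×2 system: x ≈ -12.9, y ≈ 63.6 km.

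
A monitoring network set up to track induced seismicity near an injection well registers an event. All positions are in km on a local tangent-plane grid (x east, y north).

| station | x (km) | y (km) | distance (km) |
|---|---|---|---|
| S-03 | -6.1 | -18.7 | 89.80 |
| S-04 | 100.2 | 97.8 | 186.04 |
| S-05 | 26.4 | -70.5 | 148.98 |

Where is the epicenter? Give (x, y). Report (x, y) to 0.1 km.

Circle about each station: (x + 6.1)² + (y + 18.7)² = 89.80²; (x − 100.2)² + (y − 97.8)² = 186.04²; (x − 26.4)² + (y + 70.5)² = 148.98².
Subtracting pairs of circle equations eliminates x²+y² and gives linear equations (the radical axes):
212.6 x + 233.0 y = -7328.86
65.0 x − 103.6 y = -8850.69
Solving the 2×2 system: x ≈ -75.9, y ≈ 37.8 km.

x ≈ -75.9 km, y ≈ 37.8 km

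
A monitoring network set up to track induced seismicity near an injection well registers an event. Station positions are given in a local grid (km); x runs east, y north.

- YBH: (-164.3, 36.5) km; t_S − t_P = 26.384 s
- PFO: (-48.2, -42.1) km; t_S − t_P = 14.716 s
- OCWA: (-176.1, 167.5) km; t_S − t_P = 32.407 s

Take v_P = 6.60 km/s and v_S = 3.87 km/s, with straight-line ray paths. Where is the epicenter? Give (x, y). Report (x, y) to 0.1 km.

80.7 km east, 6.3 km north

Distance from S−P lag: d = Δt · v_P v_S / (v_P − v_S) = Δt · (6.60·3.87)/(6.60−3.87) ≈ 9.3560·Δt.
So d_YBH = 246.85, d_PFO = 137.68, d_OCWA = 303.20 km.
Circle about each station: (x + 164.3)² + (y − 36.5)² = 246.85²; (x + 48.2)² + (y + 42.1)² = 137.68²; (x + 176.1)² + (y − 167.5)² = 303.20².
Subtracting the YBH equation from the PFO and OCWA equations removes the quadratic terms:
232.2 x − 157.2 y = 17748.05
-23.6 x + 262.0 y = -254.60
Solving the 2×2 system: x ≈ 80.7, y ≈ 6.3 km.
Check against YBH (with the unrounded x, y): √((x + 164.3)²+(y − 36.5)²) = 246.85 ≈ 246.85 km. ✓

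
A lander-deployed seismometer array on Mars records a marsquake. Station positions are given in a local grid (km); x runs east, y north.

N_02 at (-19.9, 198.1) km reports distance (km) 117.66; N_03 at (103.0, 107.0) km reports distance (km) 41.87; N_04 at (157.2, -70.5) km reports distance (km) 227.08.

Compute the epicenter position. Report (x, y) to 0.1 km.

85.0 km east, 144.8 km north

Circle about each station: (x + 19.9)² + (y − 198.1)² = 117.66²; (x − 103.0)² + (y − 107.0)² = 41.87²; (x − 157.2)² + (y + 70.5)² = 227.08².
Subtracting the N_02 equation from the N_03 and N_04 equations removes the quadratic terms:
245.8 x − 182.2 y = -5490.84
354.2 x − 537.2 y = -47678.98
Solving the 2×2 system: x ≈ 85.0, y ≈ 144.8 km.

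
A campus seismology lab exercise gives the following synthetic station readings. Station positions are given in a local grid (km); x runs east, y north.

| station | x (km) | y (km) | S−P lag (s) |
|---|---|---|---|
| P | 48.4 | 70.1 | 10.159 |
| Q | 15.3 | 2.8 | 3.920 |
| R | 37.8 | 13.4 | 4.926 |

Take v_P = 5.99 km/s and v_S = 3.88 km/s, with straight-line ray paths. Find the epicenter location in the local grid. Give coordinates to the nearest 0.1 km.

24.9 km east, -39.3 km north

Distance from S−P lag: d = Δt · v_P v_S / (v_P − v_S) = Δt · (5.99·3.88)/(5.99−3.88) ≈ 11.0148·Δt.
So d_P = 111.90, d_Q = 43.18, d_R = 54.26 km.
Circle about each station: (x − 48.4)² + (y − 70.1)² = 111.90²; (x − 15.3)² + (y − 2.8)² = 43.18²; (x − 37.8)² + (y − 13.4)² = 54.26².
Subtracting the P equation from the Q and R equations removes the quadratic terms:
-66.2 x − 134.6 y = 3642.46
-21.2 x − 113.4 y = 3929.29
Solving the 2×2 system: x ≈ 24.9, y ≈ -39.3 km.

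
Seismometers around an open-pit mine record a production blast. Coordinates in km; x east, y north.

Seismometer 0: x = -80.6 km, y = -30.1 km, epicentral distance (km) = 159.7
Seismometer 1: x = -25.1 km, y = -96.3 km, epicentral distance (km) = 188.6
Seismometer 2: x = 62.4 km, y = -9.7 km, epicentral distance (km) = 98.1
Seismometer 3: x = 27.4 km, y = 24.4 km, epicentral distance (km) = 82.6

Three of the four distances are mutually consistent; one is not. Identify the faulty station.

Solve using three stations at a time. Using Seismometer 0, Seismometer 1, Seismometer 2 (subtract circle equations pairwise → linear system) gives (x, y) ≈ (31.7, 83.7).
Distances from that point to each station vs reported:
  Seismometer 0: calculated 159.8 vs reported 159.7 → residual 0.1 km
  Seismometer 1: calculated 188.7 vs reported 188.6 → residual 0.1 km
  Seismometer 2: calculated 98.3 vs reported 98.1 → residual 0.2 km
  Seismometer 3: calculated 59.4 vs reported 82.6 → residual 23.2 km
Seismometer 0, Seismometer 1, Seismometer 2 are mutually consistent (residuals ≈ 0); Seismometer 3 is off by 23.2 km.

Seismometer 3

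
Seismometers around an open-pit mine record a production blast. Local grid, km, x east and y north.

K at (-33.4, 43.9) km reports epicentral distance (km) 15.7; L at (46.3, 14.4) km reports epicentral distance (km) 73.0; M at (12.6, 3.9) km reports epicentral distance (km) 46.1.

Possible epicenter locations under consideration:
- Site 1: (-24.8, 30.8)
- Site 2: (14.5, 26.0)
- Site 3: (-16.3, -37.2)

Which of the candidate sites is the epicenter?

For each candidate, compare |candidate − station| to the reported distance:
Site 1: residuals K 0.0, L 0.0, M 0.0 → max 0.0 km
Site 2: residuals K 35.4, L 39.2, M 23.9 → max 39.2 km
Site 3: residuals K 67.2, L 8.1, M 4.1 → max 67.2 km
Only Site 1 has all residuals ≈ 0.

Site 1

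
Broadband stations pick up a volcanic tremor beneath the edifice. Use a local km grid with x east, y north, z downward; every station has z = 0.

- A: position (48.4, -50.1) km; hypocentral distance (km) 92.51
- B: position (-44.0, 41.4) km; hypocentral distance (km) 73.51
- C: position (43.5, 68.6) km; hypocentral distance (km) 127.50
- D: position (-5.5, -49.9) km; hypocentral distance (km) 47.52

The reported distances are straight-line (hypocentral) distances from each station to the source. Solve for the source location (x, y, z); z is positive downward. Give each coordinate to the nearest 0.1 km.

Each station gives a sphere (x−x_i)² + (y−y_i)² + z² = d_i² (stations at z=0).
Subtracting the A sphere from B and C: z² cancels, leaving linear equations in x and y:
-184.8 x + 183.0 y = 1951.77
-9.8 x + 237.4 y = -5952.51
Solving: x ≈ -36.899, y ≈ -26.597 km (keep extra digits for the depth step; rounded: -36.9, -26.6).
Then from the A sphere: z² = 92.51² − (x − 48.4)² − (y + 50.1)² with x = -36.899, y = -26.597, so z ≈ 27.015 ≈ 27.0 km.
Check against D (with the unrounded solution): distance 47.53 ≈ 47.52 km. ✓

(-36.9, -26.6, 27.0)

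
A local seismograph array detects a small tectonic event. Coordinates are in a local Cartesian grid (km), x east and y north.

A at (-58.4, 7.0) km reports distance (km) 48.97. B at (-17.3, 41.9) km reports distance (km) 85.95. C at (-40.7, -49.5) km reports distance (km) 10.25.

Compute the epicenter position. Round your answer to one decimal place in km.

x ≈ -44.0 km, y ≈ -39.8 km

Circle about each station: (x + 58.4)² + (y − 7.0)² = 48.97²; (x + 17.3)² + (y − 41.9)² = 85.95²; (x + 40.7)² + (y + 49.5)² = 10.25².
Subtracting the A equation from the B and C equations removes the quadratic terms:
82.2 x + 69.8 y = -6394.00
35.4 x − 113.0 y = 2940.18
Solving the 2×2 system: x ≈ -44.0, y ≈ -39.8 km.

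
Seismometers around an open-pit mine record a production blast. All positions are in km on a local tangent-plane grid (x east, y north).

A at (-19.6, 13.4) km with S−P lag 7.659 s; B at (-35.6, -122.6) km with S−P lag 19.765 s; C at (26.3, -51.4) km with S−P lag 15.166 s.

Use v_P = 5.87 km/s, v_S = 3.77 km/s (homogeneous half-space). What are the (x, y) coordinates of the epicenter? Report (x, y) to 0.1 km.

-57.8 km east, 84.5 km north

Distance from S−P lag: d = Δt · v_P v_S / (v_P − v_S) = Δt · (5.87·3.77)/(5.87−3.77) ≈ 10.5380·Δt.
So d_A = 80.71, d_B = 208.28, d_C = 159.82 km.
Circle about each station: (x + 19.6)² + (y − 13.4)² = 80.71²; (x + 35.6)² + (y + 122.6)² = 208.28²; (x − 26.3)² + (y + 51.4)² = 159.82².
Subtracting pairs of circle equations eliminates x²+y² and gives linear equations (the radical axes):
-32.0 x − 272.0 y = -21132.05
91.8 x − 129.6 y = -16258.40
Solving the 2×2 system: x ≈ -57.8, y ≈ 84.5 km.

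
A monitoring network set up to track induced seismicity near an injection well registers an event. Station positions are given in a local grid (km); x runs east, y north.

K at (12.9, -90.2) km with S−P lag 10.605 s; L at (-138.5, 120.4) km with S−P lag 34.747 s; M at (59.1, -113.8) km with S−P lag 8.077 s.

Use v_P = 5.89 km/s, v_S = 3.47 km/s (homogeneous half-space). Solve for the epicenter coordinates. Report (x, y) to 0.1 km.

x ≈ 95.8 km, y ≈ -56.3 km

Distance from S−P lag: d = Δt · v_P v_S / (v_P − v_S) = Δt · (5.89·3.47)/(5.89−3.47) ≈ 8.4456·Δt.
So d_K = 89.57, d_L = 293.46, d_M = 68.21 km.
Circle about each station: (x − 12.9)² + (y + 90.2)² = 89.57²; (x + 138.5)² + (y − 120.4)² = 293.46²; (x − 59.1)² + (y + 113.8)² = 68.21².
Subtracting pairs of circle equations eliminates x²+y² and gives linear equations (the radical axes):
-302.8 x + 421.2 y = -52720.03
92.4 x − 47.2 y = 11510.98
Solving the 2×2 system: x ≈ 95.8, y ≈ -56.3 km.
Check against K (with the unrounded x, y): √((x − 12.9)²+(y + 90.2)²) = 89.60 ≈ 89.57 km. ✓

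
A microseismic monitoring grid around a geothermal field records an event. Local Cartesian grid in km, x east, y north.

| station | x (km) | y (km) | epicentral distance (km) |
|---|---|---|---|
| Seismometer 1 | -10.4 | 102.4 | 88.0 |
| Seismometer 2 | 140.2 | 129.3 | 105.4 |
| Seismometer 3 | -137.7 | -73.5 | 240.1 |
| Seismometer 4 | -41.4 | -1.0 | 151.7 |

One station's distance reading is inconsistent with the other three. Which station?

Seismometer 4

Solve using three stations at a time. Using Seismometer 1, Seismometer 2, Seismometer 3 (subtract circle equations pairwise → linear system) gives (x, y) ≈ (64.4, 56.1).
Distances from that point to each station vs reported:
  Seismometer 1: calculated 88.0 vs reported 88.0 → residual 0.0 km
  Seismometer 2: calculated 105.4 vs reported 105.4 → residual 0.0 km
  Seismometer 3: calculated 240.1 vs reported 240.1 → residual 0.0 km
  Seismometer 4: calculated 120.2 vs reported 151.7 → residual 31.5 km
Seismometer 1, Seismometer 2, Seismometer 3 are mutually consistent (residuals ≈ 0); Seismometer 4 is off by 31.5 km.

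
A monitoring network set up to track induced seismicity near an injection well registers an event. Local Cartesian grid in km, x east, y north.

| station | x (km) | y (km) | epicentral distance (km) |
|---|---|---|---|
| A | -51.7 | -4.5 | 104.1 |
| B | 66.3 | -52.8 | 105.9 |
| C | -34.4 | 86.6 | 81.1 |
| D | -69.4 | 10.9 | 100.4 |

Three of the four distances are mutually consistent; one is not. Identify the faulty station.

Solve using three stations at a time. Using A, B, C (subtract circle equations pairwise → linear system) gives (x, y) ≈ (37.5, 49.1).
Distances from that point to each station vs reported:
  A: calculated 104.1 vs reported 104.1 → residual 0.0 km
  B: calculated 105.9 vs reported 105.9 → residual 0.0 km
  C: calculated 81.1 vs reported 81.1 → residual 0.0 km
  D: calculated 113.6 vs reported 100.4 → residual 13.2 km
A, B, C are mutually consistent (residuals ≈ 0); D is off by 13.2 km.

D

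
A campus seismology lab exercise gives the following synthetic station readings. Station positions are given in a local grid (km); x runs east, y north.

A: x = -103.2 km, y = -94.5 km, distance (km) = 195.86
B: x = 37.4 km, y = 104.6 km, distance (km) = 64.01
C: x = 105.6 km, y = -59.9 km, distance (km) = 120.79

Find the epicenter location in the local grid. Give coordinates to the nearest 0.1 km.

Circle about each station: (x + 103.2)² + (y + 94.5)² = 195.86²; (x − 37.4)² + (y − 104.6)² = 64.01²; (x − 105.6)² + (y + 59.9)² = 120.79².
Subtracting the A equation from the B and C equations removes the quadratic terms:
281.2 x + 398.2 y = 27023.29
417.6 x + 69.2 y = 18929.80
Solving the 2×2 system: x ≈ 38.6, y ≈ 40.6 km.

x ≈ 38.6 km, y ≈ 40.6 km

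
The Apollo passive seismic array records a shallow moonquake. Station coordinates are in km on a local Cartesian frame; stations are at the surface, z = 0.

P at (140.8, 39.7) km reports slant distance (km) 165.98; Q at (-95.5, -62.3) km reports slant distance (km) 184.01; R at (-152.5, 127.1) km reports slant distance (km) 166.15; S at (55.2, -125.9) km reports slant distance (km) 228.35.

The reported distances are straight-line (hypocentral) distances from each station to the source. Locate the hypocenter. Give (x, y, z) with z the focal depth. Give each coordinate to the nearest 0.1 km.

x ≈ -5.4 km, y ≈ 84.6 km, depth ≈ 64.5 km

Each station gives a sphere (x−x_i)² + (y−y_i)² + z² = d_i² (stations at z=0).
Subtracting the P sphere from Q and R: z² cancels, leaving linear equations in x and y:
-472.6 x − 204.0 y = -14709.51
-586.6 x + 174.8 y = 17953.47
Solving: x ≈ -5.395, y ≈ 84.604 km (keep extra digits for the depth step; rounded: -5.4, 84.6).
Then from the P sphere: z² = 165.98² − (x − 140.8)² − (y − 39.7)² with x = -5.395, y = 84.604, so z ≈ 64.498 ≈ 64.5 km.
Check against S (with the unrounded solution): distance 228.35 ≈ 228.35 km. ✓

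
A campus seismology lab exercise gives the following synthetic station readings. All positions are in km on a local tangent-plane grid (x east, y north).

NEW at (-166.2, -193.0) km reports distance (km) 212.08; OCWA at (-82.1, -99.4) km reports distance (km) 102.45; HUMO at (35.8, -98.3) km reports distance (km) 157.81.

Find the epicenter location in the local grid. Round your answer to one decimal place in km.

x ≈ -85.2 km, y ≈ 3.0 km

Circle about each station: (x + 166.2)² + (y + 193.0)² = 212.08²; (x + 82.1)² + (y + 99.4)² = 102.45²; (x − 35.8)² + (y + 98.3)² = 157.81².
Subtracting the NEW equation from the OCWA and HUMO equations removes the quadratic terms:
168.2 x + 187.2 y = -13768.75
404.0 x + 189.4 y = -33852.98
Solving the 2×2 system: x ≈ -85.2, y ≈ 3.0 km.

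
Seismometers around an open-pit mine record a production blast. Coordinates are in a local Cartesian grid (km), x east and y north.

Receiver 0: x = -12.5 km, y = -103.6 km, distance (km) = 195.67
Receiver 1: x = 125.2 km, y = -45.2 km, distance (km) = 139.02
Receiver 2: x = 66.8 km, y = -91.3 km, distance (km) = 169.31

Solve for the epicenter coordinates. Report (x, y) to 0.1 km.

Circle about each station: (x + 12.5)² + (y + 103.6)² = 195.67²; (x − 125.2)² + (y + 45.2)² = 139.02²; (x − 66.8)² + (y + 91.3)² = 169.31².
Subtracting the Receiver 0 equation from the Receiver 1 and Receiver 2 equations removes the quadratic terms:
275.4 x + 116.8 y = 25789.06
158.6 x + 24.6 y = 11529.59
Solving the 2×2 system: x ≈ 60.6, y ≈ 77.9 km.

60.6 km east, 77.9 km north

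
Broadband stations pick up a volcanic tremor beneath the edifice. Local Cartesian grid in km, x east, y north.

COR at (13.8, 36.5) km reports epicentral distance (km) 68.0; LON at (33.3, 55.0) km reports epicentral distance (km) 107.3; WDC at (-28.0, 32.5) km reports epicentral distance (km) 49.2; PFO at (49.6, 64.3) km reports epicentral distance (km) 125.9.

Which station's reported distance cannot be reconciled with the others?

Solve using three stations at a time. Using LON, WDC, PFO (subtract circle equations pairwise → linear system) gives (x, y) ≈ (-51.6, -10.4).
Distances from that point to each station vs reported:
  COR: calculated 80.5 vs reported 68.0 → residual 12.5 km
  LON: calculated 107.2 vs reported 107.3 → residual 0.1 km
  WDC: calculated 49.0 vs reported 49.2 → residual 0.2 km
  PFO: calculated 125.8 vs reported 125.9 → residual 0.1 km
LON, WDC, PFO are mutually consistent (residuals ≈ 0); COR is off by 12.5 km.

COR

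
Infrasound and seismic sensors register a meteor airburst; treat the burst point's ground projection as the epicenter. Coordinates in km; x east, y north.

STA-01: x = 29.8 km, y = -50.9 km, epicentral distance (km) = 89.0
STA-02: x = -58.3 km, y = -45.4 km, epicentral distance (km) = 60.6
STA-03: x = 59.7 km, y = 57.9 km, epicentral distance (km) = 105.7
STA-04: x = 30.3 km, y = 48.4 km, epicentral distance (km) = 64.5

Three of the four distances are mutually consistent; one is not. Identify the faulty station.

STA-04

Solve using three stations at a time. Using STA-01, STA-02, STA-03 (subtract circle equations pairwise → linear system) gives (x, y) ≈ (-34.7, 10.4).
Distances from that point to each station vs reported:
  STA-01: calculated 89.0 vs reported 89.0 → residual 0.0 km
  STA-02: calculated 60.6 vs reported 60.6 → residual 0.0 km
  STA-03: calculated 105.7 vs reported 105.7 → residual 0.0 km
  STA-04: calculated 75.3 vs reported 64.5 → residual 10.8 km
STA-01, STA-02, STA-03 are mutually consistent (residuals ≈ 0); STA-04 is off by 10.8 km.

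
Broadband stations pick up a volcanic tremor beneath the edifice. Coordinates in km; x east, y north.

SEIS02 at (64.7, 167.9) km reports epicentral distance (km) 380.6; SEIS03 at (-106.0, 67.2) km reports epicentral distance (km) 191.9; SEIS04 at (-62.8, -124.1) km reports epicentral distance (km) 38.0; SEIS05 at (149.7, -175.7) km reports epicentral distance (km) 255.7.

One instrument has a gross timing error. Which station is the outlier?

SEIS02

Solve using three stations at a time. Using SEIS03, SEIS04, SEIS05 (subtract circle equations pairwise → linear system) gives (x, y) ≈ (-100.9, -124.6).
Distances from that point to each station vs reported:
  SEIS02: calculated 336.1 vs reported 380.6 → residual 44.5 km
  SEIS03: calculated 191.9 vs reported 191.9 → residual 0.0 km
  SEIS04: calculated 38.1 vs reported 38.0 → residual 0.1 km
  SEIS05: calculated 255.7 vs reported 255.7 → residual 0.0 km
SEIS03, SEIS04, SEIS05 are mutually consistent (residuals ≈ 0); SEIS02 is off by 44.5 km.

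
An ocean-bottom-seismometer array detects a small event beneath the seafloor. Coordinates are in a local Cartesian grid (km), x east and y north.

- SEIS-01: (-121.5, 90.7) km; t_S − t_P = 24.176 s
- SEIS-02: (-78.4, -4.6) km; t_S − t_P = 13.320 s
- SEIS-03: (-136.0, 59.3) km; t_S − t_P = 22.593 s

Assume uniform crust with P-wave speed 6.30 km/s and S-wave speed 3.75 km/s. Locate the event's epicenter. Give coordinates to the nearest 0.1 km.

x ≈ 10.3 km, y ≈ -90.4 km

Distance from S−P lag: d = Δt · v_P v_S / (v_P − v_S) = Δt · (6.30·3.75)/(6.30−3.75) ≈ 9.2647·Δt.
So d_SEIS-01 = 223.98, d_SEIS-02 = 123.41, d_SEIS-03 = 209.32 km.
Circle about each station: (x + 121.5)² + (y − 90.7)² = 223.98²; (x + 78.4)² + (y + 4.6)² = 123.41²; (x + 136.0)² + (y − 59.3)² = 209.32².
Subtracting pairs of circle equations eliminates x²+y² and gives linear equations (the radical axes):
86.2 x − 190.6 y = 18115.99
-29.0 x − 62.8 y = 5375.93
Solving the 2×2 system: x ≈ 10.3, y ≈ -90.4 km.
Check against SEIS-01 (with the unrounded x, y): √((x + 121.5)²+(y − 90.7)²) = 223.98 ≈ 223.98 km. ✓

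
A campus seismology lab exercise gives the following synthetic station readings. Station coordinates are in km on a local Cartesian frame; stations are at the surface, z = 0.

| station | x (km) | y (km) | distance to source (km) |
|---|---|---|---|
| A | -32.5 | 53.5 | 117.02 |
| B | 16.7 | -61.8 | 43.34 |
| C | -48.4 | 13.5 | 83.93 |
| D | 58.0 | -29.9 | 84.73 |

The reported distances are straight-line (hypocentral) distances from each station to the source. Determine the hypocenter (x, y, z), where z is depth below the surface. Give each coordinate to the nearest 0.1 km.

Each station gives a sphere (x−x_i)² + (y−y_i)² + z² = d_i² (stations at z=0).
Subtracting the A sphere from B and C: z² cancels, leaving linear equations in x and y:
98.4 x − 230.6 y = 11994.95
-31.8 x − 80.0 y = 5255.75
Solving: x ≈ -16.598, y ≈ -59.099 km (keep extra digits for the depth step; rounded: -16.6, -59.1).
Then from the A sphere: z² = 117.02² − (x + 32.5)² − (y − 53.5)² with x = -16.598, y = -59.099, so z ≈ 27.609 ≈ 27.6 km.
Check against D (with the unrounded solution): distance 84.73 ≈ 84.73 km. ✓

(-16.6, -59.1, 27.6)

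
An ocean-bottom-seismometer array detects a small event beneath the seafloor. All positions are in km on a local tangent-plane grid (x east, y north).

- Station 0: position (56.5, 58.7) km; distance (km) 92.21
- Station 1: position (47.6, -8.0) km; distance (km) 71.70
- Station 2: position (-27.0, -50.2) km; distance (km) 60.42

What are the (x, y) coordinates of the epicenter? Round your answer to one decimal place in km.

Circle about each station: (x − 56.5)² + (y − 58.7)² = 92.21²; (x − 47.6)² + (y + 8.0)² = 71.70²; (x + 27.0)² + (y + 50.2)² = 60.42².
Subtracting the Station 0 equation from the Station 1 and Station 2 equations removes the quadratic terms:
-17.8 x − 133.4 y = -946.39
-167.0 x − 217.8 y = 1463.21
Solving the 2×2 system: x ≈ -21.8, y ≈ 10.0 km.
Check against Station 0 (with the unrounded x, y): √((x − 56.5)²+(y − 58.7)²) = 92.22 ≈ 92.21 km. ✓

x ≈ -21.8 km, y ≈ 10.0 km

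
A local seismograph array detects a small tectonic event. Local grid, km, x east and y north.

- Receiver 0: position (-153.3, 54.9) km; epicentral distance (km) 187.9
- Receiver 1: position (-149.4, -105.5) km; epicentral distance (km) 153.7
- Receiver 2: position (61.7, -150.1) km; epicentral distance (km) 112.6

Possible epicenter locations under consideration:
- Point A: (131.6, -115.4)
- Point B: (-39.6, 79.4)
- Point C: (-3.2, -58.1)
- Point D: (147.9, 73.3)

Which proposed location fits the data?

For each candidate, compare |candidate − station| to the reported distance:
Point A: residuals Receiver 0 144.0, Receiver 1 127.5, Receiver 2 34.6 → max 144.0 km
Point B: residuals Receiver 0 71.6, Receiver 1 61.3, Receiver 2 138.3 → max 138.3 km
Point C: residuals Receiver 0 0.0, Receiver 1 0.0, Receiver 2 0.0 → max 0.0 km
Point D: residuals Receiver 0 113.9, Receiver 1 193.2, Receiver 2 126.9 → max 193.2 km
Only Point C has all residuals ≈ 0.

Point C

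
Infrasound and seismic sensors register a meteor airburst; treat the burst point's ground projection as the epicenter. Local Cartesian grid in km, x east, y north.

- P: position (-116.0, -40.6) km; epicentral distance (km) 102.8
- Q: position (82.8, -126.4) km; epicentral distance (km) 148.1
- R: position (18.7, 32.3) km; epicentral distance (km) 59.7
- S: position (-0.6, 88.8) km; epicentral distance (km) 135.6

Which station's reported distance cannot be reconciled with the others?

Solve using three stations at a time. Using P, Q, R (subtract circle equations pairwise → linear system) gives (x, y) ≈ (-16.1, -16.2).
Distances from that point to each station vs reported:
  P: calculated 102.8 vs reported 102.8 → residual 0.0 km
  Q: calculated 148.1 vs reported 148.1 → residual 0.0 km
  R: calculated 59.7 vs reported 59.7 → residual 0.0 km
  S: calculated 106.1 vs reported 135.6 → residual 29.5 km
P, Q, R are mutually consistent (residuals ≈ 0); S is off by 29.5 km.

S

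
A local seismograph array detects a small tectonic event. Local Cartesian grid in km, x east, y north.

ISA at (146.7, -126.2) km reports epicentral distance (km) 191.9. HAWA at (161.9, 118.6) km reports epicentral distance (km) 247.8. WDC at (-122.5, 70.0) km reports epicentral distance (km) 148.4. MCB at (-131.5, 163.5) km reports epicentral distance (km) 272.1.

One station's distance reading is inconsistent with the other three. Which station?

Solve using three stations at a time. Using ISA, HAWA, WDC (subtract circle equations pairwise → linear system) gives (x, y) ≈ (-26.1, -42.8).
Distances from that point to each station vs reported:
  ISA: calculated 191.9 vs reported 191.9 → residual 0.0 km
  HAWA: calculated 247.8 vs reported 247.8 → residual 0.0 km
  WDC: calculated 148.4 vs reported 148.4 → residual 0.0 km
  MCB: calculated 231.7 vs reported 272.1 → residual 40.4 km
ISA, HAWA, WDC are mutually consistent (residuals ≈ 0); MCB is off by 40.4 km.

MCB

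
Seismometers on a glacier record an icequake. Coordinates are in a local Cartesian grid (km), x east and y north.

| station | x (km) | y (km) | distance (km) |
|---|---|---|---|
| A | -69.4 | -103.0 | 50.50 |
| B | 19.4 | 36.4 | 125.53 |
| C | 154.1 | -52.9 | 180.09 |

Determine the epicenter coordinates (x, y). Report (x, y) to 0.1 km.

-23.7 km east, -81.5 km north

Circle about each station: (x + 69.4)² + (y + 103.0)² = 50.50²; (x − 19.4)² + (y − 36.4)² = 125.53²; (x − 154.1)² + (y + 52.9)² = 180.09².
Subtracting the A equation from the B and C equations removes the quadratic terms:
177.6 x + 278.8 y = -26931.57
447.0 x + 100.2 y = -18762.30
Solving the 2×2 system: x ≈ -23.7, y ≈ -81.5 km.
Check against A (with the unrounded x, y): √((x + 69.4)²+(y + 103.0)²) = 50.50 ≈ 50.50 km. ✓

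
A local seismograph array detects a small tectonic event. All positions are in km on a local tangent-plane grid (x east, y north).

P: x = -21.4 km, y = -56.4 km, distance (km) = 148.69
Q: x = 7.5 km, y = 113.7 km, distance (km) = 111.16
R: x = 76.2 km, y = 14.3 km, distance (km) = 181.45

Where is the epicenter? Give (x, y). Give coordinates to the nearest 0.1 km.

Circle about each station: (x + 21.4)² + (y + 56.4)² = 148.69²; (x − 7.5)² + (y − 113.7)² = 111.16²; (x − 76.2)² + (y − 14.3)² = 181.45².
Subtracting the P equation from the Q and R equations removes the quadratic terms:
57.8 x + 340.2 y = 19097.19
195.2 x + 141.4 y = -8443.38
Solving the 2×2 system: x ≈ -95.7, y ≈ 72.4 km.

(-95.7, 72.4)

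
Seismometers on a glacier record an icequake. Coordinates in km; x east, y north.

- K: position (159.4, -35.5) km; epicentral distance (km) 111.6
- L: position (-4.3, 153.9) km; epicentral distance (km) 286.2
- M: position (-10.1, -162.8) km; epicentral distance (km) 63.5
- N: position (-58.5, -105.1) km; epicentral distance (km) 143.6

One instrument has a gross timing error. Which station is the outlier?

Solve using three stations at a time. Using K, L, N (subtract circle equations pairwise → linear system) gives (x, y) ≈ (84.5, -118.2).
Distances from that point to each station vs reported:
  K: calculated 111.6 vs reported 111.6 → residual 0.0 km
  L: calculated 286.2 vs reported 286.2 → residual 0.0 km
  M: calculated 104.6 vs reported 63.5 → residual 41.1 km
  N: calculated 143.6 vs reported 143.6 → residual 0.0 km
K, L, N are mutually consistent (residuals ≈ 0); M is off by 41.1 km.

M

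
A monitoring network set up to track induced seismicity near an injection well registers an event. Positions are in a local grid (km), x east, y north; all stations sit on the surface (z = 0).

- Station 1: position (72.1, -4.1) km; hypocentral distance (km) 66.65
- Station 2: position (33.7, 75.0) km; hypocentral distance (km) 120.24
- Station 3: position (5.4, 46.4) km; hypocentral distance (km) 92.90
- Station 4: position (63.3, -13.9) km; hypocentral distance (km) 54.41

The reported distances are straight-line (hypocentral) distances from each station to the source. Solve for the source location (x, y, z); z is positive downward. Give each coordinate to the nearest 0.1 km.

(21.5, -43.1, 19.0)

Each station gives a sphere (x−x_i)² + (y−y_i)² + z² = d_i² (stations at z=0).
Subtracting the Station 1 sphere from Station 2 and Station 3: z² cancels, leaving linear equations in x and y:
-76.8 x + 158.2 y = -8469.97
-133.4 x + 101.0 y = -7221.29
Solving: x ≈ 21.498, y ≈ -43.103 km (keep extra digits for the depth step; rounded: 21.5, -43.1).
Then from the Station 1 sphere: z² = 66.65² − (x − 72.1)² − (y + 4.1)² with x = 21.498, y = -43.103, so z ≈ 18.985 ≈ 19.0 km.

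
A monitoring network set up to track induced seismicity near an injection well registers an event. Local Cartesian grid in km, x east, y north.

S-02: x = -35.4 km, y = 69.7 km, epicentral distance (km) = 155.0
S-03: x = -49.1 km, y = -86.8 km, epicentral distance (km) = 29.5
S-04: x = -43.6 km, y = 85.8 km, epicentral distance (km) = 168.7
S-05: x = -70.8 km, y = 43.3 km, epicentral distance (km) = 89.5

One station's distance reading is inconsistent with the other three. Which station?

S-05

Solve using three stations at a time. Using S-02, S-03, S-04 (subtract circle equations pairwise → linear system) gives (x, y) ≈ (-77.7, -79.4).
Distances from that point to each station vs reported:
  S-02: calculated 155.0 vs reported 155.0 → residual 0.0 km
  S-03: calculated 29.5 vs reported 29.5 → residual 0.0 km
  S-04: calculated 168.7 vs reported 168.7 → residual 0.0 km
  S-05: calculated 122.9 vs reported 89.5 → residual 33.4 km
S-02, S-03, S-04 are mutually consistent (residuals ≈ 0); S-05 is off by 33.4 km.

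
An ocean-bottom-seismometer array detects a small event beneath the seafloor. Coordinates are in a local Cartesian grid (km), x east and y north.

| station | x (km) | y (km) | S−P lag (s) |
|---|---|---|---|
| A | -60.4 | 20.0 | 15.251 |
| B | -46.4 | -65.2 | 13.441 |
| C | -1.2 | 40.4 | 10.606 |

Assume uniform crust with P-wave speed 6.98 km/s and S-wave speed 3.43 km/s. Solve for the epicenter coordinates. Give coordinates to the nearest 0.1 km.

Distance from S−P lag: d = Δt · v_P v_S / (v_P − v_S) = Δt · (6.98·3.43)/(6.98−3.43) ≈ 6.7441·Δt.
So d_A = 102.85, d_B = 90.65, d_C = 71.53 km.
Circle about each station: (x + 60.4)² + (y − 20.0)² = 102.85²; (x + 46.4)² + (y + 65.2)² = 90.65²; (x + 1.2)² + (y − 40.4)² = 71.53².
Subtracting the A equation from the B and C equations removes the quadratic terms:
28.0 x − 170.4 y = 4716.54
118.4 x + 40.8 y = 3047.02
Solving the 2×2 system: x ≈ 33.4, y ≈ -22.2 km.
Check against A (with the unrounded x, y): √((x + 60.4)²+(y − 20.0)²) = 102.84 ≈ 102.85 km. ✓

33.4 km east, -22.2 km north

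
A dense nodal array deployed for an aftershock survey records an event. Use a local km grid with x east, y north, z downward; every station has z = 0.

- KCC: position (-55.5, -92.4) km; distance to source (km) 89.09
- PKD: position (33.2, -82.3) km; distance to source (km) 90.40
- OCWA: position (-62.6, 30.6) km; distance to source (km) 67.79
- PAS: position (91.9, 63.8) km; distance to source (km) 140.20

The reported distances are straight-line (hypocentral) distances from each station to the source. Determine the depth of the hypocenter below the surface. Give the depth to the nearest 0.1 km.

Each station gives a sphere (x−x_i)² + (y−y_i)² + z² = d_i² (stations at z=0).
Subtracting the KCC sphere from PKD and OCWA: z² cancels, leaving linear equations in x and y:
177.4 x + 20.2 y = -3977.61
-14.2 x + 246.0 y = -3421.35
Solving: x ≈ -20.702, y ≈ -15.103 km (keep extra digits for the depth step; rounded: -20.7, -15.1).
Then from the KCC sphere: z² = 89.09² − (x + 55.5)² − (y + 92.4)² with x = -20.702, y = -15.103, so z ≈ 27.410 ≈ 27.4 km.

depth ≈ 27.4 km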